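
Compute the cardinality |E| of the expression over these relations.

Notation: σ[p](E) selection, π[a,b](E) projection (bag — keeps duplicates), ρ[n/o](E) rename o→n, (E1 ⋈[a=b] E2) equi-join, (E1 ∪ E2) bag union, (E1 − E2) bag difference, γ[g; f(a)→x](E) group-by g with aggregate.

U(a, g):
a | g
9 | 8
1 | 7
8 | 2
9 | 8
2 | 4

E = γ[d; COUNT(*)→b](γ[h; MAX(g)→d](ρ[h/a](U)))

Stepwise |·|:
  U → 5
  ρ[h/a](U) → 5
  γ[h; MAX(g)→d](ρ[h/a](U)) → 4
  γ[d; COUNT(*)→b](γ[h; MAX(g)→d](ρ[h/a](U))) → 4

|E| = 4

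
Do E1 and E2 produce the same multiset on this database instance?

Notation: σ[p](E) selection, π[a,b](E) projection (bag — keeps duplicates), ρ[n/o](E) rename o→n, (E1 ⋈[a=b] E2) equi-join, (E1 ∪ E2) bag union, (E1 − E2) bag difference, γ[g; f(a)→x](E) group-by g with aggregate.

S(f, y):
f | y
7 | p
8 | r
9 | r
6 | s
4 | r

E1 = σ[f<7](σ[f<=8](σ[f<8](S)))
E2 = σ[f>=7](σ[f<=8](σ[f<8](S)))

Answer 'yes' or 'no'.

E1 row counts bottom-up:
  S → 5
  σ[f<8](S) → 3
  σ[f<=8](σ[f<8](S)) → 3
  σ[f<7](σ[f<=8](σ[f<8](S))) → 2
E2 row counts bottom-up:
  S → 5
  σ[f<8](S) → 3
  σ[f<=8](σ[f<8](S)) → 3
  σ[f>=7](σ[f<=8](σ[f<8](S))) → 1

E1 result:
f | y
4 | r
6 | s
E2 result:
f | y
7 | p
Witness: (4, 'r') appears 1× in E1 but 0× in E2.

no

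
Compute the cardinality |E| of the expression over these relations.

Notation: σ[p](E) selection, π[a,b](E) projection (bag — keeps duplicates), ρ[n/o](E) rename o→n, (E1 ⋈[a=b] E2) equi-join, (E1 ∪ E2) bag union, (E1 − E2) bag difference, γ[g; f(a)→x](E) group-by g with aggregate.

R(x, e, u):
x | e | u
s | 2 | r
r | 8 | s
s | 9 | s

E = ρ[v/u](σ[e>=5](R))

Per-node cardinality:
  R → 3
  σ[e>=5](R) → 2
  ρ[v/u](σ[e>=5](R)) → 2

|E| = 2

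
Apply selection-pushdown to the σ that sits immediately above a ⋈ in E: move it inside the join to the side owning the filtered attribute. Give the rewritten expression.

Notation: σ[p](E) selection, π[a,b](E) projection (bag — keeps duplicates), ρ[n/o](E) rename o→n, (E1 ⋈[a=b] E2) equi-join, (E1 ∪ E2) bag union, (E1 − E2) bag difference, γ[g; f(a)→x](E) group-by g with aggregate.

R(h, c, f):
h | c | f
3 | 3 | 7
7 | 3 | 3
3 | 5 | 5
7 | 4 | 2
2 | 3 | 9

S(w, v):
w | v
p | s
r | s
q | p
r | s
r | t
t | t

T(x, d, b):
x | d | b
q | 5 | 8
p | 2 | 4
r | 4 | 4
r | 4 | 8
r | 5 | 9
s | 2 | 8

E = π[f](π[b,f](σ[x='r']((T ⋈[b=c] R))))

σ filters on x, owned by the left side.
E' = π[f](π[b,f]((σ[x='r'](T) ⋈[b=c] R)))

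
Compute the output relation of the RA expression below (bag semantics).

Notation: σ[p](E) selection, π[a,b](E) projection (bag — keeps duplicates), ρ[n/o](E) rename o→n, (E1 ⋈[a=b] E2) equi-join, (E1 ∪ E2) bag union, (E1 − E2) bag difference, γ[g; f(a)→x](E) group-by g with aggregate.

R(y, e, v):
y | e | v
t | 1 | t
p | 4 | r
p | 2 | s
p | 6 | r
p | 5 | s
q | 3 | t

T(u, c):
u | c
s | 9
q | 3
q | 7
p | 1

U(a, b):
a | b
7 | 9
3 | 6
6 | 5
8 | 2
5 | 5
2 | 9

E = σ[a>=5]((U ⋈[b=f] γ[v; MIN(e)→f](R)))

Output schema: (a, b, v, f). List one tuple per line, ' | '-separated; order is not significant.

Per-node cardinality:
  U → 6
  R → 6
  γ[v; MIN(e)→f](R) → 3
  (U ⋈[b=f] γ[v; MIN(e)→f](R)) → 1
  σ[a>=5]((U ⋈[b=f] γ[v; MIN(e)→f](R))) → 1

== RESULT ==
a | b | v | f
8 | 2 | s | 2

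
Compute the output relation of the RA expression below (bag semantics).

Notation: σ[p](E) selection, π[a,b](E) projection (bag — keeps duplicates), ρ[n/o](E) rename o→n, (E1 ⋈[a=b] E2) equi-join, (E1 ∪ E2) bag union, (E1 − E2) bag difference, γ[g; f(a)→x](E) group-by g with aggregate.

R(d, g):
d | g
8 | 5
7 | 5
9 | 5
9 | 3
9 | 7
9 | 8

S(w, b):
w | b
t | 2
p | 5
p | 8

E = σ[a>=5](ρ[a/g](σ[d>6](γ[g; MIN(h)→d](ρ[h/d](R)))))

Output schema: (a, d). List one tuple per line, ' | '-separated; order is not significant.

Subexpression sizes:
  R → 6
  ρ[h/d](R) → 6
  γ[g; MIN(h)→d](ρ[h/d](R)) → 4
  σ[d>6](γ[g; MIN(h)→d](ρ[h/d](R))) → 4
  ρ[a/g](σ[d>6](γ[g; MIN(h)→d](ρ[h/d](R)))) → 4
  σ[a>=5](ρ[a/g](σ[d>6](γ[g; MIN(h)→d](ρ[h/d](R))))) → 3

== RESULT ==
a | d
5 | 7
7 | 9
8 | 9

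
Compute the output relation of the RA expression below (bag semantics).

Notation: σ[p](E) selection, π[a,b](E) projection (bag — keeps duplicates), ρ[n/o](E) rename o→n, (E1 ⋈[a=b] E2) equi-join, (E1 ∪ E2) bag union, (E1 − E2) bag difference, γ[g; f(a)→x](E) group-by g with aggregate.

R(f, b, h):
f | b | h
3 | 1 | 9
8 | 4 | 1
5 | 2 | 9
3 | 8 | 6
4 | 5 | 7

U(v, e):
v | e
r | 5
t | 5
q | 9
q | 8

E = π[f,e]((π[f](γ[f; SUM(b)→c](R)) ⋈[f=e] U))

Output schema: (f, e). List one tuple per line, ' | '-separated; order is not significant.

Subexpression sizes:
  R → 5
  γ[f; SUM(b)→c](R) → 4
  π[f](γ[f; SUM(b)→c](R)) → 4
  U → 4
  (π[f](γ[f; SUM(b)→c](R)) ⋈[f=e] U) → 3
  π[f,e]((π[f](γ[f; SUM(b)→c](R)) ⋈[f=e] U)) → 3

== RESULT ==
f | e
5 | 5
5 | 5
8 | 8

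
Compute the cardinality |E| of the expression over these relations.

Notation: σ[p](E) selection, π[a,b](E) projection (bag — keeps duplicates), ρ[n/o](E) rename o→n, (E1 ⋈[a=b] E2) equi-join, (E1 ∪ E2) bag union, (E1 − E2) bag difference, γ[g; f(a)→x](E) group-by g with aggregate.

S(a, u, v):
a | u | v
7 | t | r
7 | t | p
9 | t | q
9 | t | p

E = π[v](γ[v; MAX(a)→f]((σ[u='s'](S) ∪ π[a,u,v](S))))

Row counts bottom-up:
  S → 4
  σ[u='s'](S) → 0
  S → 4
  π[a,u,v](S) → 4
  (σ[u='s'](S) ∪ π[a,u,v](S)) → 4
  γ[v; MAX(a)→f]((σ[u='s'](S) ∪ π[a,u,v](S))) → 3
  π[v](γ[v; MAX(a)→f]((σ[u='s'](S) ∪ π[a,u,v](S)))) → 3

|E| = 3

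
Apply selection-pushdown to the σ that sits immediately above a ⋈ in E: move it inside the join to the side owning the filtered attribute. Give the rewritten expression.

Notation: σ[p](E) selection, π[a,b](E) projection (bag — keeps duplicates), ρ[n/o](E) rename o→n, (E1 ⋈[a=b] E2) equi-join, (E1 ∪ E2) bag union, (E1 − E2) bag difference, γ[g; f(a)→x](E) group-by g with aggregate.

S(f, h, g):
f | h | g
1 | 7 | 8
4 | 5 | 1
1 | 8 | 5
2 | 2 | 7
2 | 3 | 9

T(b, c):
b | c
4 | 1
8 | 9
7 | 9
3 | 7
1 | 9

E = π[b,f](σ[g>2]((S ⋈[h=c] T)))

σ filters on g, owned by the left side.
E' = π[b,f]((σ[g>2](S) ⋈[h=c] T))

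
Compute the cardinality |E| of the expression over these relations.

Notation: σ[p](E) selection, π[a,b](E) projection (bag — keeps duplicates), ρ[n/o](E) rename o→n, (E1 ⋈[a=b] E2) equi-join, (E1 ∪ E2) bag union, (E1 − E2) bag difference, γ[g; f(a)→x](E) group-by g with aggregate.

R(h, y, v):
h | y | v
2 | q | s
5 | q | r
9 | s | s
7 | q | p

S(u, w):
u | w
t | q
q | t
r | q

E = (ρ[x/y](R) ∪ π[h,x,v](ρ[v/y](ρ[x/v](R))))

Subexpression sizes:
  R → 4
  ρ[x/y](R) → 4
  R → 4
  ρ[x/v](R) → 4
  ρ[v/y](ρ[x/v](R)) → 4
  π[h,x,v](ρ[v/y](ρ[x/v](R))) → 4
  (ρ[x/y](R) ∪ π[h,x,v](ρ[v/y](ρ[x/v](R)))) → 8

|E| = 8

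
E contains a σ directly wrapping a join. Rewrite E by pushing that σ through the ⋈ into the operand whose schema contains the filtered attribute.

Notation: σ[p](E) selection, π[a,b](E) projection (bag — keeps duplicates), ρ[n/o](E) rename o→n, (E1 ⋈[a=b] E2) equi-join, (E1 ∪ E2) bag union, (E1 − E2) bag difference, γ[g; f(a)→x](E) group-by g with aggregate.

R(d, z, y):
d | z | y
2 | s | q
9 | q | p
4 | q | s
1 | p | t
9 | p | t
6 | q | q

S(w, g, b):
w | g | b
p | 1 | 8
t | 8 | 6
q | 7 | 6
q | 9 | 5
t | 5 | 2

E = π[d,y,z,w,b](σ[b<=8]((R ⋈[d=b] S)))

σ filters on b, owned by the right side.
E' = π[d,y,z,w,b]((R ⋈[d=b] σ[b<=8](S)))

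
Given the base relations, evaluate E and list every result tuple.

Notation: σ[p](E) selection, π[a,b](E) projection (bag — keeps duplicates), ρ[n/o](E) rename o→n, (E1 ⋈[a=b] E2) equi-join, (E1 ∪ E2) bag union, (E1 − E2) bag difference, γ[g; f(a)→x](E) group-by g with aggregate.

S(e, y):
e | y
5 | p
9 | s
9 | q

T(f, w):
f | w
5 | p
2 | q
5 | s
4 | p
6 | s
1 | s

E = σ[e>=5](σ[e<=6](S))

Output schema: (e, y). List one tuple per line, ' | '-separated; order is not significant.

Row counts bottom-up:
  S → 3
  σ[e<=6](S) → 1
  σ[e>=5](σ[e<=6](S)) → 1

== RESULT ==
e | y
5 | p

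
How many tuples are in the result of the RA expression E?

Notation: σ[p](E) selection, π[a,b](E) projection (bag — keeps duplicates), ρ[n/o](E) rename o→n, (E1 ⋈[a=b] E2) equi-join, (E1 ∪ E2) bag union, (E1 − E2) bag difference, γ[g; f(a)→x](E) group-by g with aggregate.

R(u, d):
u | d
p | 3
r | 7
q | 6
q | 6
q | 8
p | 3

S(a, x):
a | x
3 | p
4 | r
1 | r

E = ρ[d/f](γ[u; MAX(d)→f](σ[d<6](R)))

Per-node cardinality:
  R → 6
  σ[d<6](R) → 2
  γ[u; MAX(d)→f](σ[d<6](R)) → 1
  ρ[d/f](γ[u; MAX(d)→f](σ[d<6](R))) → 1

|E| = 1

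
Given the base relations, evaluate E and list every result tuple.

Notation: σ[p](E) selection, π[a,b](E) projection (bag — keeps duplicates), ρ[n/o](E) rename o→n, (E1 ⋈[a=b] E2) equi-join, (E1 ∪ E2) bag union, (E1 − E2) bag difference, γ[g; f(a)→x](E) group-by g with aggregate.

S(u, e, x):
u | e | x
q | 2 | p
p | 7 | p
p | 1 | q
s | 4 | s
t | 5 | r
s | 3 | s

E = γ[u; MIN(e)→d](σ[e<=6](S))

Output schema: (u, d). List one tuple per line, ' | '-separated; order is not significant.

Subexpression sizes:
  S → 6
  σ[e<=6](S) → 5
  γ[u; MIN(e)→d](σ[e<=6](S)) → 4

== RESULT ==
u | d
p | 1
q | 2
s | 3
t | 5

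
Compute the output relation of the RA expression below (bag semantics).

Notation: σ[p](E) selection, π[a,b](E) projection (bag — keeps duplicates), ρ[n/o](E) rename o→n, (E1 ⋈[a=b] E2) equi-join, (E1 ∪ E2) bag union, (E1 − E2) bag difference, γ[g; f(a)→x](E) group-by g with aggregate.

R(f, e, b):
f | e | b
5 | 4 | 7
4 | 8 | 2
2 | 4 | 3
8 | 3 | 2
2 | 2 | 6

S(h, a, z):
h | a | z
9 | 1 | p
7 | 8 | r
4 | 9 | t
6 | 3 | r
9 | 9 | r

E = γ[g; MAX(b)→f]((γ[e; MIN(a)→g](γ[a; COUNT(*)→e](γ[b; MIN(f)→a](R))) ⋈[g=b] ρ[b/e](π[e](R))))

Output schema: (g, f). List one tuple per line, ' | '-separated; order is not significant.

Row counts bottom-up:
  R → 5
  γ[b; MIN(f)→a](R) → 4
  γ[a; COUNT(*)→e](γ[b; MIN(f)→a](R)) → 3
  γ[e; MIN(a)→g](γ[a; COUNT(*)→e](γ[b; MIN(f)→a](R))) → 2
  R → 5
  π[e](R) → 5
  ρ[b/e](π[e](R)) → 5
  (γ[e; MIN(a)→g](γ[a; COUNT(*)→e](γ[b; MIN(f)→a](R))) ⋈[g=b] ρ[b/e](π[e](R))) → 3
  γ[g; MAX(b)→f]((γ[e; MIN(a)→g](γ[a; COUNT(*)→e](γ[b; MIN(f)→a](R))) ⋈[g=b] ρ[b/e](π[e](R)))) → 2

== RESULT ==
g | f
2 | 2
4 | 4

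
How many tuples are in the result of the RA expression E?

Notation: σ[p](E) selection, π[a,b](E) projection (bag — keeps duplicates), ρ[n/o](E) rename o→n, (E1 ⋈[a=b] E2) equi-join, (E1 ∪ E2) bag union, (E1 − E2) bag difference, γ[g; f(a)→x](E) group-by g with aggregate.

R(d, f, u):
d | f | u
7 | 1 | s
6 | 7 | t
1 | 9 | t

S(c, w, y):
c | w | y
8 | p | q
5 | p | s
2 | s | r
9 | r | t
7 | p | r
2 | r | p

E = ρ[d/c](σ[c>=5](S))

Per-node cardinality:
  S → 6
  σ[c>=5](S) → 4
  ρ[d/c](σ[c>=5](S)) → 4

|E| = 4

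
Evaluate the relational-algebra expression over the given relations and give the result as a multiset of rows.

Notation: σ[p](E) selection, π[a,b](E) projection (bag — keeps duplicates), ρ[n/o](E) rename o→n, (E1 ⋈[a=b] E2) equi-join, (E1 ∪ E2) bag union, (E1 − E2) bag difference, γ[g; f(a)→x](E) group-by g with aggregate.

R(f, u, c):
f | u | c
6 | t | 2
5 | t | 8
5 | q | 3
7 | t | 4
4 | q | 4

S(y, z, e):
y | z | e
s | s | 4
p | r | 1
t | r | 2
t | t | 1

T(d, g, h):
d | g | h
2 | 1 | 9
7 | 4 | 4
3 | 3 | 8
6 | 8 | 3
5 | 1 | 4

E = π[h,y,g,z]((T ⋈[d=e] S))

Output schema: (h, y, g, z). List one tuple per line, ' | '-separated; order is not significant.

Subexpression sizes:
  T → 5
  S → 4
  (T ⋈[d=e] S) → 1
  π[h,y,g,z]((T ⋈[d=e] S)) → 1

== RESULT ==
h | y | g | z
9 | t | 1 | r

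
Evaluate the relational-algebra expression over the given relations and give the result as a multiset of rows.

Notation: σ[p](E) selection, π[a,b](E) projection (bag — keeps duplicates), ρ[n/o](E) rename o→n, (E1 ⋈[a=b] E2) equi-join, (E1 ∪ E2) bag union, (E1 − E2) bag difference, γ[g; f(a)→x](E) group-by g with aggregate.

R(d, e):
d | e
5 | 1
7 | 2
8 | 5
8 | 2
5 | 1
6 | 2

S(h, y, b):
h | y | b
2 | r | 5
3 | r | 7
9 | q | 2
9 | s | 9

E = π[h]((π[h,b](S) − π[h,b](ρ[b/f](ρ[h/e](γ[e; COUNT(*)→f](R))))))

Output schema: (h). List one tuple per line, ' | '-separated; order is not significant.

Stepwise |·|:
  S → 4
  π[h,b](S) → 4
  R → 6
  γ[e; COUNT(*)→f](R) → 3
  ρ[h/e](γ[e; COUNT(*)→f](R)) → 3
  ρ[b/f](ρ[h/e](γ[e; COUNT(*)→f](R))) → 3
  π[h,b](ρ[b/f](ρ[h/e](γ[e; COUNT(*)→f](R)))) → 3
  (π[h,b](S) − π[h,b](ρ[b/f](ρ[h/e](γ[e; COUNT(*)→f](R))))) → 4
  π[h]((π[h,b](S) − π[h,b](ρ[b/f](ρ[h/e](γ[e; COUNT(*)→f](R)))))) → 4

== RESULT ==
h
2
3
9
9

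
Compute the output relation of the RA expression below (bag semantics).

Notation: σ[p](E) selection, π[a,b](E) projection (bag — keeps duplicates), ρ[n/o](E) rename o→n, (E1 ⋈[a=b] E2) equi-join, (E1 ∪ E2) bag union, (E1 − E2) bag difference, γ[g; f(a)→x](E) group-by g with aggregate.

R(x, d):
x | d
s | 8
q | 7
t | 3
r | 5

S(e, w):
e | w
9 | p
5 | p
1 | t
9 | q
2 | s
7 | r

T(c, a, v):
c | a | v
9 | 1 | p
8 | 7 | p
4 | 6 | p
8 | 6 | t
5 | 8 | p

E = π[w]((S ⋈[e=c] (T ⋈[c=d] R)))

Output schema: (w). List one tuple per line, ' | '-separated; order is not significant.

Per-node cardinality:
  S → 6
  T → 5
  R → 4
  (T ⋈[c=d] R) → 3
  (S ⋈[e=c] (T ⋈[c=d] R)) → 1
  π[w]((S ⋈[e=c] (T ⋈[c=d] R))) → 1

== RESULT ==
w
p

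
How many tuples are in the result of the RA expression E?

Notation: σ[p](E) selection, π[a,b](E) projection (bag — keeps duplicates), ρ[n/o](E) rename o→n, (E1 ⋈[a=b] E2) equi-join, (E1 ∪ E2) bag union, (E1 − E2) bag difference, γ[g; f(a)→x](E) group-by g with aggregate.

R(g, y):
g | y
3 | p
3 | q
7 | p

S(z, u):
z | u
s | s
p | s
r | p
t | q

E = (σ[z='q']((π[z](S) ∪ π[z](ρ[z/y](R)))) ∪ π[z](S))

Row counts bottom-up:
  S → 4
  π[z](S) → 4
  R → 3
  ρ[z/y](R) → 3
  π[z](ρ[z/y](R)) → 3
  (π[z](S) ∪ π[z](ρ[z/y](R))) → 7
  σ[z='q']((π[z](S) ∪ π[z](ρ[z/y](R)))) → 1
  S → 4
  π[z](S) → 4
  (σ[z='q']((π[z](S) ∪ π[z](ρ[z/y](R)))) ∪ π[z](S)) → 5

|E| = 5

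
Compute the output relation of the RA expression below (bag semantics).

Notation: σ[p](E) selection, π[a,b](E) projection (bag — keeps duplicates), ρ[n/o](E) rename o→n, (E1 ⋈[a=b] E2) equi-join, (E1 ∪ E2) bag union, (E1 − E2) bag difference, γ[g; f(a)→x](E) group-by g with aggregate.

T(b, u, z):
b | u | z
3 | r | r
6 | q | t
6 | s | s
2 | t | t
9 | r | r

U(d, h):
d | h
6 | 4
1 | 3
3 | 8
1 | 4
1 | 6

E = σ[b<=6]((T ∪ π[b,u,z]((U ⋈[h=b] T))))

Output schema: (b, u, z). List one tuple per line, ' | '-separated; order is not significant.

Per-node cardinality:
  T → 5
  U → 5
  T → 5
  (U ⋈[h=b] T) → 3
  π[b,u,z]((U ⋈[h=b] T)) → 3
  (T ∪ π[b,u,z]((U ⋈[h=b] T))) → 8
  σ[b<=6]((T ∪ π[b,u,z]((U ⋈[h=b] T)))) → 7

== RESULT ==
b | u | z
2 | t | t
3 | r | r
3 | r | r
6 | q | t
6 | q | t
6 | s | s
6 | s | s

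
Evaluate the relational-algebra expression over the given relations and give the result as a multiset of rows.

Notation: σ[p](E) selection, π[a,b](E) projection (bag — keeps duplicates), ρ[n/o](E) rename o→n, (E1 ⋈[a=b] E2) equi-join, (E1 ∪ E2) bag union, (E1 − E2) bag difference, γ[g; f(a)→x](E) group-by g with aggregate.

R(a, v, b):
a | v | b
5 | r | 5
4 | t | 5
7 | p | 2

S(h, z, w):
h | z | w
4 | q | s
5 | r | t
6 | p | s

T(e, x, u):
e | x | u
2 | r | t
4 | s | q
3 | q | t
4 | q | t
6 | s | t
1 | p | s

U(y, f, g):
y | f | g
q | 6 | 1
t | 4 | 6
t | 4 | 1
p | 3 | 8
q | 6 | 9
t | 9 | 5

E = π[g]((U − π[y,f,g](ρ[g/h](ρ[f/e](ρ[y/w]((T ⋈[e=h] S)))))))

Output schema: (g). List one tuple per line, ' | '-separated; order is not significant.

Row counts bottom-up:
  U → 6
  T → 6
  S → 3
  (T ⋈[e=h] S) → 3
  ρ[y/w]((T ⋈[e=h] S)) → 3
  ρ[f/e](ρ[y/w]((T ⋈[e=h] S))) → 3
  ρ[g/h](ρ[f/e](ρ[y/w]((T ⋈[e=h] S)))) → 3
  π[y,f,g](ρ[g/h](ρ[f/e](ρ[y/w]((T ⋈[e=h] S))))) → 3
  (U − π[y,f,g](ρ[g/h](ρ[f/e](ρ[y/w]((T ⋈[e=h] S)))))) → 6
  π[g]((U − π[y,f,g](ρ[g/h](ρ[f/e](ρ[y/w]((T ⋈[e=h] S))))))) → 6

== RESULT ==
g
1
1
5
6
8
9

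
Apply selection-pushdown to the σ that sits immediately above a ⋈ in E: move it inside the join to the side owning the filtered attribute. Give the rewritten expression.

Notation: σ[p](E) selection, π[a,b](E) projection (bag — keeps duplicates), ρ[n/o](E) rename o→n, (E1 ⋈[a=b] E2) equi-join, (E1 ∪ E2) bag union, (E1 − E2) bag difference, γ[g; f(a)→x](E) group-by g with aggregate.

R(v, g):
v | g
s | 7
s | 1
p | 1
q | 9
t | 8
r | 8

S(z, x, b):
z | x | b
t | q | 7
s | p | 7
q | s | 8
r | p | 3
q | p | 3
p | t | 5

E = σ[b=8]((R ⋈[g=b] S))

σ filters on b, owned by the right side.
E' = (R ⋈[g=b] σ[b=8](S))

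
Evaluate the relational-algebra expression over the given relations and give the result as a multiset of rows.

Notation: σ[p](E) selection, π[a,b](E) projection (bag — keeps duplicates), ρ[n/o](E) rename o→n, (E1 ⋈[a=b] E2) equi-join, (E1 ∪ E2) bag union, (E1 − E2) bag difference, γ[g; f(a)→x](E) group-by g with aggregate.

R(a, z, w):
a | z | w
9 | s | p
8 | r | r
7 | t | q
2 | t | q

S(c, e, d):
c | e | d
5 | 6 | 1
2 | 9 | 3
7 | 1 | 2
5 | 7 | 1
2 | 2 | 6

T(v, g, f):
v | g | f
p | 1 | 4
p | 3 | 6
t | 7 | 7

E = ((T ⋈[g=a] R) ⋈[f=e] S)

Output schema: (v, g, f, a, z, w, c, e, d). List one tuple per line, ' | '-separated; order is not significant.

Row counts bottom-up:
  T → 3
  R → 4
  (T ⋈[g=a] R) → 1
  S → 5
  ((T ⋈[g=a] R) ⋈[f=e] S) → 1

== RESULT ==
v | g | f | a | z | w | c | e | d
t | 7 | 7 | 7 | t | q | 5 | 7 | 1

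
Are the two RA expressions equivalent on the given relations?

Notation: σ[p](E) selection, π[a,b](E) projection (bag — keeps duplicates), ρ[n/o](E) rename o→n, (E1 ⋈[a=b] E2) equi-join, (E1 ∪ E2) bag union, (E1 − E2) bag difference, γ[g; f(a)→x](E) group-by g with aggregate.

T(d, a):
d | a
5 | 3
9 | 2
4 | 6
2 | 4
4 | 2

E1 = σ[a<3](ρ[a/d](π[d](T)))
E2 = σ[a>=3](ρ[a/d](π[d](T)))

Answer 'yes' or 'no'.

E1 subexpression sizes:
  T → 5
  π[d](T) → 5
  ρ[a/d](π[d](T)) → 5
  σ[a<3](ρ[a/d](π[d](T))) → 1
E2 subexpression sizes:
  T → 5
  π[d](T) → 5
  ρ[a/d](π[d](T)) → 5
  σ[a>=3](ρ[a/d](π[d](T))) → 4

E1 result:
a
2
E2 result:
a
4
4
5
9
Witness: (2,) appears 1× in E1 but 0× in E2.

no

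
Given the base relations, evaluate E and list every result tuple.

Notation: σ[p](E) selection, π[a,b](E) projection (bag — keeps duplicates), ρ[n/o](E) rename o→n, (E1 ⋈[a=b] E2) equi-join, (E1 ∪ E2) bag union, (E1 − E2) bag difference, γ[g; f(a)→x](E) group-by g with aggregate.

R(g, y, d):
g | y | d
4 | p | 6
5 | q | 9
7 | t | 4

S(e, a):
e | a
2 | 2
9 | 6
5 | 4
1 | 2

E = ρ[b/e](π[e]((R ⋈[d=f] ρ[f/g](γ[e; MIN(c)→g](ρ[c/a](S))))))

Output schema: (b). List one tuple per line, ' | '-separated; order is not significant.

Row counts bottom-up:
  R → 3
  S → 4
  ρ[c/a](S) → 4
  γ[e; MIN(c)→g](ρ[c/a](S)) → 4
  ρ[f/g](γ[e; MIN(c)→g](ρ[c/a](S))) → 4
  (R ⋈[d=f] ρ[f/g](γ[e; MIN(c)→g](ρ[c/a](S)))) → 2
  π[e]((R ⋈[d=f] ρ[f/g](γ[e; MIN(c)→g](ρ[c/a](S))))) → 2
  ρ[b/e](π[e]((R ⋈[d=f] ρ[f/g](γ[e; MIN(c)→g](ρ[c/a](S)))))) → 2

== RESULT ==
b
5
9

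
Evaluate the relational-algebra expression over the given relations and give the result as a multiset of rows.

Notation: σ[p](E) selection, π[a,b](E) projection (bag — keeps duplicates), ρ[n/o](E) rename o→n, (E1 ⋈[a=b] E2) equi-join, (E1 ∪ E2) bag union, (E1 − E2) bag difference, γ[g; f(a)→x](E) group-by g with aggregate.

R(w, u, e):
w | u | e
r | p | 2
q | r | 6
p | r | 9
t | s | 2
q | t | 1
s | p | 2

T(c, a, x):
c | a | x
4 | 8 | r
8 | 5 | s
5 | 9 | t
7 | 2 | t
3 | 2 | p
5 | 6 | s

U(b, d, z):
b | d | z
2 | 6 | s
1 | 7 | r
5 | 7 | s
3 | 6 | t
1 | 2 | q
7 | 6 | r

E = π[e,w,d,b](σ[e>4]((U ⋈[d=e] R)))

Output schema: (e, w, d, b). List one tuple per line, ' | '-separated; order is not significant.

Per-node cardinality:
  U → 6
  R → 6
  (U ⋈[d=e] R) → 6
  σ[e>4]((U ⋈[d=e] R)) → 3
  π[e,w,d,b](σ[e>4]((U ⋈[d=e] R))) → 3

== RESULT ==
e | w | d | b
6 | q | 6 | 2
6 | q | 6 | 3
6 | q | 6 | 7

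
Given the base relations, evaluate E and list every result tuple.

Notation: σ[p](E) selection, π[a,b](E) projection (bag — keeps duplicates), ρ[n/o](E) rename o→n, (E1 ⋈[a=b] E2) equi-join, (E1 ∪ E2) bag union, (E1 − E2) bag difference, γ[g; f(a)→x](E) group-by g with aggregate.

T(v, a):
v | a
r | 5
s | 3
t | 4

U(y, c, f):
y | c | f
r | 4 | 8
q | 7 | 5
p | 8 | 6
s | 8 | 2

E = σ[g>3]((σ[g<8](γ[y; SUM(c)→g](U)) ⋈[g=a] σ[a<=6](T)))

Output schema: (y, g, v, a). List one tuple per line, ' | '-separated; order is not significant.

Row counts bottom-up:
  U → 4
  γ[y; SUM(c)→g](U) → 4
  σ[g<8](γ[y; SUM(c)→g](U)) → 2
  T → 3
  σ[a<=6](T) → 3
  (σ[g<8](γ[y; SUM(c)→g](U)) ⋈[g=a] σ[a<=6](T)) → 1
  σ[g>3]((σ[g<8](γ[y; SUM(c)→g](U)) ⋈[g=a] σ[a<=6](T))) → 1

== RESULT ==
y | g | v | a
r | 4 | t | 4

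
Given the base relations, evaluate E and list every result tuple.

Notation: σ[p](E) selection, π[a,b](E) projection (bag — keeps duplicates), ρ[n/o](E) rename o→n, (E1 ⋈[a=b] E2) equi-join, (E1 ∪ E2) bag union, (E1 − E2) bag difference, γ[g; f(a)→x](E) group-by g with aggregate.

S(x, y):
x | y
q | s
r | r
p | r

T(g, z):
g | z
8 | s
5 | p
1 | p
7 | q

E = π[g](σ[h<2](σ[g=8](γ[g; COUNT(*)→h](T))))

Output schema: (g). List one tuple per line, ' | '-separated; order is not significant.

Row counts bottom-up:
  T → 4
  γ[g; COUNT(*)→h](T) → 4
  σ[g=8](γ[g; COUNT(*)→h](T)) → 1
  σ[h<2](σ[g=8](γ[g; COUNT(*)→h](T))) → 1
  π[g](σ[h<2](σ[g=8](γ[g; COUNT(*)→h](T)))) → 1

== RESULT ==
g
8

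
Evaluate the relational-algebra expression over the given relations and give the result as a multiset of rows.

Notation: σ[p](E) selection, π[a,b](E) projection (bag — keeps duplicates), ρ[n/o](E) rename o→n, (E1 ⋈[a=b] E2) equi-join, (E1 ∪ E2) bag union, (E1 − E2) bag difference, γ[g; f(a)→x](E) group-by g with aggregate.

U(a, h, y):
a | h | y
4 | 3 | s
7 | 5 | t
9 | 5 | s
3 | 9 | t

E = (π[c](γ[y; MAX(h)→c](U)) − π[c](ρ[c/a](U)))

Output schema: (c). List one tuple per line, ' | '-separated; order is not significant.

Stepwise |·|:
  U → 4
  γ[y; MAX(h)→c](U) → 2
  π[c](γ[y; MAX(h)→c](U)) → 2
  U → 4
  ρ[c/a](U) → 4
  π[c](ρ[c/a](U)) → 4
  (π[c](γ[y; MAX(h)→c](U)) − π[c](ρ[c/a](U))) → 1

== RESULT ==
c
5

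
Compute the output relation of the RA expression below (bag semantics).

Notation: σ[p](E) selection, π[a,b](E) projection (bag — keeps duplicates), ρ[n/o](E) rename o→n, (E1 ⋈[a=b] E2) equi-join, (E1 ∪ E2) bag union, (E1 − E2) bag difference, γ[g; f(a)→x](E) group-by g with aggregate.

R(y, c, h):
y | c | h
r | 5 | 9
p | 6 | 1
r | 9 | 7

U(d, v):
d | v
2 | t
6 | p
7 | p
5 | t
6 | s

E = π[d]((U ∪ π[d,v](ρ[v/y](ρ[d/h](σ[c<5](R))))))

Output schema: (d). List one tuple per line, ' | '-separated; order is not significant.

Subexpression sizes:
  U → 5
  R → 3
  σ[c<5](R) → 0
  ρ[d/h](σ[c<5](R)) → 0
  ρ[v/y](ρ[d/h](σ[c<5](R))) → 0
  π[d,v](ρ[v/y](ρ[d/h](σ[c<5](R)))) → 0
  (U ∪ π[d,v](ρ[v/y](ρ[d/h](σ[c<5](R))))) → 5
  π[d]((U ∪ π[d,v](ρ[v/y](ρ[d/h](σ[c<5](R)))))) → 5

== RESULT ==
d
2
5
6
6
7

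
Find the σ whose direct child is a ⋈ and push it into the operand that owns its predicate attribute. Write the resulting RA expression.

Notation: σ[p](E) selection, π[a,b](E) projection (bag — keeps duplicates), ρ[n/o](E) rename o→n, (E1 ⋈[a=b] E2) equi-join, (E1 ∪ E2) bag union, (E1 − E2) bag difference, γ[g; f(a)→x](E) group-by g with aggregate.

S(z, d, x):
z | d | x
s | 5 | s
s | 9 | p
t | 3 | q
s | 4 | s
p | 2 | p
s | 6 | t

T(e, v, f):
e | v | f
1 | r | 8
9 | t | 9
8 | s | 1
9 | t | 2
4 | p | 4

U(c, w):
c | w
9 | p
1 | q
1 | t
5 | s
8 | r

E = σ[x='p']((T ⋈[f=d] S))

σ filters on x, owned by the right side.
E' = (T ⋈[f=d] σ[x='p'](S))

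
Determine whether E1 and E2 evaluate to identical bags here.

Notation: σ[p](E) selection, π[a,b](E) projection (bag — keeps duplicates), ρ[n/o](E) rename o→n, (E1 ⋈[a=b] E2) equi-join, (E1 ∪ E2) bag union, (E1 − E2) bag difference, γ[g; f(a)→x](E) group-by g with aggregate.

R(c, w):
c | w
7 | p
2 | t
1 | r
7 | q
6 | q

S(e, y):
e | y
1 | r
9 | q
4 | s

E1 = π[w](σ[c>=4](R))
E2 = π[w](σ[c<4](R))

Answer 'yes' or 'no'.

E1 subexpression sizes:
  R → 5
  σ[c>=4](R) → 3
  π[w](σ[c>=4](R)) → 3
E2 subexpression sizes:
  R → 5
  σ[c<4](R) → 2
  π[w](σ[c<4](R)) → 2

E1 result:
w
p
q
q
E2 result:
w
r
t
Witness: ('t',) appears 0× in E1 but 1× in E2.

no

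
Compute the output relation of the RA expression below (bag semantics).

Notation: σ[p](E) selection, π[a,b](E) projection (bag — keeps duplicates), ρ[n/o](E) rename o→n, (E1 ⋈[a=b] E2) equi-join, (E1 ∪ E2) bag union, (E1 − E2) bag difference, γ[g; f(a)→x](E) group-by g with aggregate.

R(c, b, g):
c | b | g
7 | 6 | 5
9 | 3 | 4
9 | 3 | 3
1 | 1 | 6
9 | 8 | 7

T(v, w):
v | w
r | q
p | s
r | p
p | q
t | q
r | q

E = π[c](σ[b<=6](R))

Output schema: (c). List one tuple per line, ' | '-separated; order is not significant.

Per-node cardinality:
  R → 5
  σ[b<=6](R) → 4
  π[c](σ[b<=6](R)) → 4

== RESULT ==
c
1
7
9
9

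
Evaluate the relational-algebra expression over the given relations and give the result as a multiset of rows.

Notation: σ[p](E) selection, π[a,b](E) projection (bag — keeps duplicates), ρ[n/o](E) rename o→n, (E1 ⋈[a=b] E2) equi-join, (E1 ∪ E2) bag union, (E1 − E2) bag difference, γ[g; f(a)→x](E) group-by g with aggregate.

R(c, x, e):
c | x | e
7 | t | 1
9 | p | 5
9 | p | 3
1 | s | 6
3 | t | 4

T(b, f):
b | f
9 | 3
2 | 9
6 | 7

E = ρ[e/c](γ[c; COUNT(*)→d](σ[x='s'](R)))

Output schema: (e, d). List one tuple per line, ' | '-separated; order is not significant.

Row counts bottom-up:
  R → 5
  σ[x='s'](R) → 1
  γ[c; COUNT(*)→d](σ[x='s'](R)) → 1
  ρ[e/c](γ[c; COUNT(*)→d](σ[x='s'](R))) → 1

== RESULT ==
e | d
1 | 1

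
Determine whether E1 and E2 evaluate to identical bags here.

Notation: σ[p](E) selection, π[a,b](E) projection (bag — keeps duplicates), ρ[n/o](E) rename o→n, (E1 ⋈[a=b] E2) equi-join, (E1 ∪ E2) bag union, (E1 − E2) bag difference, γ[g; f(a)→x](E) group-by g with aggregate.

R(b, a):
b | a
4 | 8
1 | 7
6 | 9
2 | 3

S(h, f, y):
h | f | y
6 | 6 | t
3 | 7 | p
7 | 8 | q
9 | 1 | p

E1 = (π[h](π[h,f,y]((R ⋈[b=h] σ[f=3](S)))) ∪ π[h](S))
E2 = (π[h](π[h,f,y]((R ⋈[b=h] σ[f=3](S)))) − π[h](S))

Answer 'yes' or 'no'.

E1 stepwise |·|:
  R → 4
  S → 4
  σ[f=3](S) → 0
  (R ⋈[b=h] σ[f=3](S)) → 0
  π[h,f,y]((R ⋈[b=h] σ[f=3](S))) → 0
  π[h](π[h,f,y]((R ⋈[b=h] σ[f=3](S)))) → 0
  S → 4
  π[h](S) → 4
  (π[h](π[h,f,y]((R ⋈[b=h] σ[f=3](S)))) ∪ π[h](S)) → 4
E2 stepwise |·|:
  R → 4
  S → 4
  σ[f=3](S) → 0
  (R ⋈[b=h] σ[f=3](S)) → 0
  π[h,f,y]((R ⋈[b=h] σ[f=3](S))) → 0
  π[h](π[h,f,y]((R ⋈[b=h] σ[f=3](S)))) → 0
  S → 4
  π[h](S) → 4
  (π[h](π[h,f,y]((R ⋈[b=h] σ[f=3](S)))) − π[h](S)) → 0

E1 result:
h
3
6
7
9
E2 result:
h
(0 rows)
Witness: (6,) appears 1× in E1 but 0× in E2.

no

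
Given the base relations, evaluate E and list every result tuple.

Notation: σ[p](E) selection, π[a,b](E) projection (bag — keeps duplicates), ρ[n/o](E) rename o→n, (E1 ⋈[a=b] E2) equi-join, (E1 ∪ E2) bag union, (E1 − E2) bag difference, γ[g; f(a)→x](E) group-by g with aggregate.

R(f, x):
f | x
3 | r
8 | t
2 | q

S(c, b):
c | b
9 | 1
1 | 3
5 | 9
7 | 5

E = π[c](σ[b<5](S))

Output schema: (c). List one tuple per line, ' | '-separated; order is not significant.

Subexpression sizes:
  S → 4
  σ[b<5](S) → 2
  π[c](σ[b<5](S)) → 2

== RESULT ==
c
1
9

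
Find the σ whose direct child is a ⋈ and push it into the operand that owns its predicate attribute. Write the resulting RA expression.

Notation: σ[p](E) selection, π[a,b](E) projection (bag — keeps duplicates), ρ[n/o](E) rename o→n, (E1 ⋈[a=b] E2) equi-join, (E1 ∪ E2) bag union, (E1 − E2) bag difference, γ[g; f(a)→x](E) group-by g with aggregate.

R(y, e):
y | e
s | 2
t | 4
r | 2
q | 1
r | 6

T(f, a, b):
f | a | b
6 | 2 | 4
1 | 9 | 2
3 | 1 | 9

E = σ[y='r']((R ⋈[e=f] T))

σ filters on y, owned by the left side.
E' = (σ[y='r'](R) ⋈[e=f] T)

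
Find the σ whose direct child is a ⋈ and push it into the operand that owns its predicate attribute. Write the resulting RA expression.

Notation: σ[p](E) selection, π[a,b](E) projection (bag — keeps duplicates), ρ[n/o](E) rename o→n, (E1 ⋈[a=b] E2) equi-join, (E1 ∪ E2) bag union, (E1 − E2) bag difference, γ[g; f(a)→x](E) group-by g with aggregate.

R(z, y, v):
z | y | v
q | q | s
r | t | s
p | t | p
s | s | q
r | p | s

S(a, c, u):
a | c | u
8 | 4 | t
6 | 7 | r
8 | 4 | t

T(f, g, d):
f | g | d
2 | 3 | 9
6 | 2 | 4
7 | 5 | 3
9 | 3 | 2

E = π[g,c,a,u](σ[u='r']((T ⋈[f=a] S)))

σ filters on u, owned by the right side.
E' = π[g,c,a,u]((T ⋈[f=a] σ[u='r'](S)))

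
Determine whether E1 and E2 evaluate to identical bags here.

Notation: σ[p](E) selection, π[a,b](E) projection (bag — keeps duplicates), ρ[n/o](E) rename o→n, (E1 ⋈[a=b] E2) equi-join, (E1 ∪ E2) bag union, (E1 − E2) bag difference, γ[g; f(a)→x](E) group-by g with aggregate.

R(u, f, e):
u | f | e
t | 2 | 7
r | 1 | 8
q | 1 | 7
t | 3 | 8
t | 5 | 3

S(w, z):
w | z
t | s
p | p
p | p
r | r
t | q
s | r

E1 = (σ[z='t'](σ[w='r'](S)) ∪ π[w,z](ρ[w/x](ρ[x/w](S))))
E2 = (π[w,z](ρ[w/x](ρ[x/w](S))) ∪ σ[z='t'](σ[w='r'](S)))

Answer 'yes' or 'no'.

E1 row counts bottom-up:
  S → 6
  σ[w='r'](S) → 1
  σ[z='t'](σ[w='r'](S)) → 0
  S → 6
  ρ[x/w](S) → 6
  ρ[w/x](ρ[x/w](S)) → 6
  π[w,z](ρ[w/x](ρ[x/w](S))) → 6
  (σ[z='t'](σ[w='r'](S)) ∪ π[w,z](ρ[w/x](ρ[x/w](S)))) → 6
E2 row counts bottom-up:
  S → 6
  ρ[x/w](S) → 6
  ρ[w/x](ρ[x/w](S)) → 6
  π[w,z](ρ[w/x](ρ[x/w](S))) → 6
  S → 6
  σ[w='r'](S) → 1
  σ[z='t'](σ[w='r'](S)) → 0
  (π[w,z](ρ[w/x](ρ[x/w](S))) ∪ σ[z='t'](σ[w='r'](S))) → 6

E1 and E2 produce the same multiset:
w | z
p | p
p | p
r | r
s | r
t | q
t | s

yes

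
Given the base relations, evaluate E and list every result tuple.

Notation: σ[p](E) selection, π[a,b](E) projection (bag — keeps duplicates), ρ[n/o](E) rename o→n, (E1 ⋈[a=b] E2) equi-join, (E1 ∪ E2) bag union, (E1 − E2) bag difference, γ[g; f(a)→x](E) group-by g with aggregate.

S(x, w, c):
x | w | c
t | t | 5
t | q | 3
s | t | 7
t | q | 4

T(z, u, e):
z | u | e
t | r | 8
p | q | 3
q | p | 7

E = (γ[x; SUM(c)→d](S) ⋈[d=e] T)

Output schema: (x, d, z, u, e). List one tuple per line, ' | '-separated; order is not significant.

Per-node cardinality:
  S → 4
  γ[x; SUM(c)→d](S) → 2
  T → 3
  (γ[x; SUM(c)→d](S) ⋈[d=e] T) → 1

== RESULT ==
x | d | z | u | e
s | 7 | q | p | 7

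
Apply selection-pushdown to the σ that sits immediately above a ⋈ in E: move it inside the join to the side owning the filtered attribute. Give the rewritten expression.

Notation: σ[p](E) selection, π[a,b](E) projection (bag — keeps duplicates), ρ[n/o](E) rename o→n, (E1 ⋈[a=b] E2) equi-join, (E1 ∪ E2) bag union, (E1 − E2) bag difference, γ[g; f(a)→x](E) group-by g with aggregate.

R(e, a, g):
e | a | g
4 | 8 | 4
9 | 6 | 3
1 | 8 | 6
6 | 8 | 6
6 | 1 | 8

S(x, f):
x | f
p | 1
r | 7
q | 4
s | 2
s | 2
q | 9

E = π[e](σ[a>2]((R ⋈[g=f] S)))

σ filters on a, owned by the left side.
E' = π[e]((σ[a>2](R) ⋈[g=f] S))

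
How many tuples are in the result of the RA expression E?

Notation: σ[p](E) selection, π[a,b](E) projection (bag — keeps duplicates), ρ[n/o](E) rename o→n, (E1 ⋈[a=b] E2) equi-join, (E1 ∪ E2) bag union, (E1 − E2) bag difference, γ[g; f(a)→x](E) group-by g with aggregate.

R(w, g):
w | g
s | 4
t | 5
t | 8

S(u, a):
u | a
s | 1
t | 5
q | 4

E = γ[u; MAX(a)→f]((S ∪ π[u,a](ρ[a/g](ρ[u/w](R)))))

Stepwise |·|:
  S → 3
  R → 3
  ρ[u/w](R) → 3
  ρ[a/g](ρ[u/w](R)) → 3
  π[u,a](ρ[a/g](ρ[u/w](R))) → 3
  (S ∪ π[u,a](ρ[a/g](ρ[u/w](R)))) → 6
  γ[u; MAX(a)→f]((S ∪ π[u,a](ρ[a/g](ρ[u/w](R))))) → 3

|E| = 3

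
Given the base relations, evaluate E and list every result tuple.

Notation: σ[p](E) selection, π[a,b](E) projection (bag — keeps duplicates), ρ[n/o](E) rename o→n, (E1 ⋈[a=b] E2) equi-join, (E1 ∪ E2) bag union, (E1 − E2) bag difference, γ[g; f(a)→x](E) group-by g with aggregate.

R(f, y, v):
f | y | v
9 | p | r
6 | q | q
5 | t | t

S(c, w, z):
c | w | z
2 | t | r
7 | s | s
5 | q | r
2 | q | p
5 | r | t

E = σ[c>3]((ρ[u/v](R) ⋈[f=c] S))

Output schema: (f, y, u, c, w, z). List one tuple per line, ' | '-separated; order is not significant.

Subexpression sizes:
  R → 3
  ρ[u/v](R) → 3
  S → 5
  (ρ[u/v](R) ⋈[f=c] S) → 2
  σ[c>3]((ρ[u/v](R) ⋈[f=c] S)) → 2

== RESULT ==
f | y | u | c | w | z
5 | t | t | 5 | q | r
5 | t | t | 5 | r | t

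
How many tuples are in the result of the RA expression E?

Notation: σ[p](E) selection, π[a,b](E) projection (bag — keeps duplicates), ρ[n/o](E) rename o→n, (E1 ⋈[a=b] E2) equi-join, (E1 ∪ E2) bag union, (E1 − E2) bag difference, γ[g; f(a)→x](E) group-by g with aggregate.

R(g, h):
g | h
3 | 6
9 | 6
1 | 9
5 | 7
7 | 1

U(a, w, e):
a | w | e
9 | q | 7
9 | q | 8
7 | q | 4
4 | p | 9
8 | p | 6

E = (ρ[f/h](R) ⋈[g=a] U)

Per-node cardinality:
  R → 5
  ρ[f/h](R) → 5
  U → 5
  (ρ[f/h](R) ⋈[g=a] U) → 3

|E| = 3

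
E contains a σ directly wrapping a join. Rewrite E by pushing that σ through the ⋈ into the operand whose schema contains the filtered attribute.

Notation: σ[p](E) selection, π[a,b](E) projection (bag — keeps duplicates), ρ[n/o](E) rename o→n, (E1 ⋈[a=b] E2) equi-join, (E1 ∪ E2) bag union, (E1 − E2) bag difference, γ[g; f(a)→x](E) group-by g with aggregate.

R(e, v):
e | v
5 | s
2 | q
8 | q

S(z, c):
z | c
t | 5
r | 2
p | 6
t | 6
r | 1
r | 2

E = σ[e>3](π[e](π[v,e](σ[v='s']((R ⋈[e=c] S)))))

σ filters on v, owned by the left side.
E' = σ[e>3](π[e](π[v,e]((σ[v='s'](R) ⋈[e=c] S))))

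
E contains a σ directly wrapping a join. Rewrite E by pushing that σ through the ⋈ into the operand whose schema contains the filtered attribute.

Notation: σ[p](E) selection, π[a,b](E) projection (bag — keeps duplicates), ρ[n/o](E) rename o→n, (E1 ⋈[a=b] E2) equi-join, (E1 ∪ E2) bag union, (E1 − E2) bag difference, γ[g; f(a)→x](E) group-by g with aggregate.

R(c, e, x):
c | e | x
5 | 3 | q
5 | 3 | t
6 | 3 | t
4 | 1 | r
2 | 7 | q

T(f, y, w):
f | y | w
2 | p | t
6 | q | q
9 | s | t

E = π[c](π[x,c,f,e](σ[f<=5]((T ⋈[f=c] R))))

σ filters on f, owned by the left side.
E' = π[c](π[x,c,f,e]((σ[f<=5](T) ⋈[f=c] R)))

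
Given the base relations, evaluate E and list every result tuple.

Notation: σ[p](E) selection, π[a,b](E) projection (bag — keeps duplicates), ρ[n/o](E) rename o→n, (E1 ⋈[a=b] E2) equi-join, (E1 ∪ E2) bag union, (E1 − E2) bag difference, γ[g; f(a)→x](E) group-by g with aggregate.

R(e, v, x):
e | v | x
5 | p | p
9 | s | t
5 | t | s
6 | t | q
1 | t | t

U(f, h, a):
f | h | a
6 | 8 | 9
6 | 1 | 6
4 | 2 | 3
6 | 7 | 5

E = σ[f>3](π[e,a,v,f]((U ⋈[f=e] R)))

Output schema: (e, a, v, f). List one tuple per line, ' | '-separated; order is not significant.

Subexpression sizes:
  U → 4
  R → 5
  (U ⋈[f=e] R) → 3
  π[e,a,v,f]((U ⋈[f=e] R)) → 3
  σ[f>3](π[e,a,v,f]((U ⋈[f=e] R))) → 3

== RESULT ==
e | a | v | f
6 | 5 | t | 6
6 | 6 | t | 6
6 | 9 | t | 6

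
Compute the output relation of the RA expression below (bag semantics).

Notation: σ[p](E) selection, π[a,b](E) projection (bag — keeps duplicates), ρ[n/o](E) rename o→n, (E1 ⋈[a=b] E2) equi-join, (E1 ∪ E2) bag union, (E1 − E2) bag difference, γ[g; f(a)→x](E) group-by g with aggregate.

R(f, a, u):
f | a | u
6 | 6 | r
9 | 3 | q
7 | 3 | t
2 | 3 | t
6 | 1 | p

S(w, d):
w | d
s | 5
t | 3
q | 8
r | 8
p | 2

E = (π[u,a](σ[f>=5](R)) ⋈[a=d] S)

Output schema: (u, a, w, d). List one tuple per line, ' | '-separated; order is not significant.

Subexpression sizes:
  R → 5
  σ[f>=5](R) → 4
  π[u,a](σ[f>=5](R)) → 4
  S → 5
  (π[u,a](σ[f>=5](R)) ⋈[a=d] S) → 2

== RESULT ==
u | a | w | d
q | 3 | t | 3
t | 3 | t | 3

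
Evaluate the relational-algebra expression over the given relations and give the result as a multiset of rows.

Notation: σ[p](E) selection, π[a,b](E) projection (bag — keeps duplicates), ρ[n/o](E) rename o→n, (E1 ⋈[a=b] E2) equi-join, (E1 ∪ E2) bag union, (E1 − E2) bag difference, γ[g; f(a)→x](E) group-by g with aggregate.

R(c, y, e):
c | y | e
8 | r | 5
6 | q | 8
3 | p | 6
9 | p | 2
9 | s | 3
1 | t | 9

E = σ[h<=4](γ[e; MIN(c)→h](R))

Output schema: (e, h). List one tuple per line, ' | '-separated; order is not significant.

Subexpression sizes:
  R → 6
  γ[e; MIN(c)→h](R) → 6
  σ[h<=4](γ[e; MIN(c)→h](R)) → 2

== RESULT ==
e | h
6 | 3
9 | 1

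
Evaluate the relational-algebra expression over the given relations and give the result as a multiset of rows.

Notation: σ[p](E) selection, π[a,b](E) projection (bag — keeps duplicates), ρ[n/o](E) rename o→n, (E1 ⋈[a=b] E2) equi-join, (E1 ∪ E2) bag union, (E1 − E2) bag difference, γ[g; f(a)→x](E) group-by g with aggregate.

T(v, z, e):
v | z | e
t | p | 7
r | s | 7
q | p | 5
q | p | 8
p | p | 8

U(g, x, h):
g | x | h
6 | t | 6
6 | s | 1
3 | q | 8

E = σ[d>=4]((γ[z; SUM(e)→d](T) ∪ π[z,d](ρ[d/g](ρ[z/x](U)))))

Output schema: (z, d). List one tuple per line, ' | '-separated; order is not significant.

Stepwise |·|:
  T → 5
  γ[z; SUM(e)→d](T) → 2
  U → 3
  ρ[z/x](U) → 3
  ρ[d/g](ρ[z/x](U)) → 3
  π[z,d](ρ[d/g](ρ[z/x](U))) → 3
  (γ[z; SUM(e)→d](T) ∪ π[z,d](ρ[d/g](ρ[z/x](U)))) → 5
  σ[d>=4]((γ[z; SUM(e)→d](T) ∪ π[z,d](ρ[d/g](ρ[z/x](U))))) → 4

== RESULT ==
z | d
p | 28
s | 6
s | 7
t | 6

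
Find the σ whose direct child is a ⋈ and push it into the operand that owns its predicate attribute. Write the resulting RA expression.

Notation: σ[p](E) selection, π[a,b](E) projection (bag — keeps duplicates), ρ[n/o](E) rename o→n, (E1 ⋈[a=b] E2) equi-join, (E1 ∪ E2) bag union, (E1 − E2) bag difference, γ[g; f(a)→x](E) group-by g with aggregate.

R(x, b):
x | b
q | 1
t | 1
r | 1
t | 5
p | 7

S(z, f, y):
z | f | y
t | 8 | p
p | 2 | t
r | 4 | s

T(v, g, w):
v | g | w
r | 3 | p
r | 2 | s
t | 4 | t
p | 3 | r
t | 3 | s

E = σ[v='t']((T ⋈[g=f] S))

σ filters on v, owned by the left side.
E' = (σ[v='t'](T) ⋈[g=f] S)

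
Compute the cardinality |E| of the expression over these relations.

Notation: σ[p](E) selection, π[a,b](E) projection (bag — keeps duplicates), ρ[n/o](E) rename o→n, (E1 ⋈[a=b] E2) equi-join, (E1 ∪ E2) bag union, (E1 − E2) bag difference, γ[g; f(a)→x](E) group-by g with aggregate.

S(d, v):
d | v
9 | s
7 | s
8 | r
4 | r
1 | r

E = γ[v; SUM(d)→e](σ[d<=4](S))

Stepwise |·|:
  S → 5
  σ[d<=4](S) → 2
  γ[v; SUM(d)→e](σ[d<=4](S)) → 1

|E| = 1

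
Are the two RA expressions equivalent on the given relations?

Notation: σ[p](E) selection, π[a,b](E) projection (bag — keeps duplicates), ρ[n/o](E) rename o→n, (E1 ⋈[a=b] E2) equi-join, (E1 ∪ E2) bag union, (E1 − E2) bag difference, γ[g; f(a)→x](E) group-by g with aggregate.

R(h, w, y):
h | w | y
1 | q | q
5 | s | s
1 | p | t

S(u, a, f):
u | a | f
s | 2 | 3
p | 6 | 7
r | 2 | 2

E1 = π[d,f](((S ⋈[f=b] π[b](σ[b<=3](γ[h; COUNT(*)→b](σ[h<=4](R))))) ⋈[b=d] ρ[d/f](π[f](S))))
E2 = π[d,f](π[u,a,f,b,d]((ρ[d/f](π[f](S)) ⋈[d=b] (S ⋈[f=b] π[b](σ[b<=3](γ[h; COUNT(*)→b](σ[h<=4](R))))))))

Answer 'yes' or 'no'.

E1 per-node cardinality:
  S → 3
  R → 3
  σ[h<=4](R) → 2
  γ[h; COUNT(*)→b](σ[h<=4](R)) → 1
  σ[b<=3](γ[h; COUNT(*)→b](σ[h<=4](R))) → 1
  π[b](σ[b<=3](γ[h; COUNT(*)→b](σ[h<=4](R)))) → 1
  (S ⋈[f=b] π[b](σ[b<=3](γ[h; COUNT(*)→b](σ[h<=4](R))))) → 1
  S → 3
  π[f](S) → 3
  ρ[d/f](π[f](S)) → 3
  ((S ⋈[f=b] π[b](σ[b<=3](γ[h; COUNT(*)→b](σ[h<=4](R))))) ⋈[b=d] ρ[d/f](π[f](S))) → 1
  π[d,f](((S ⋈[f=b] π[b](σ[b<=3](γ[h; COUNT(*)→b](σ[h<=4](R))))) ⋈[b=d] ρ[d/f](π[f](S)))) → 1
E2 per-node cardinality:
  S → 3
  π[f](S) → 3
  ρ[d/f](π[f](S)) → 3
  S → 3
  R → 3
  σ[h<=4](R) → 2
  γ[h; COUNT(*)→b](σ[h<=4](R)) → 1
  σ[b<=3](γ[h; COUNT(*)→b](σ[h<=4](R))) → 1
  π[b](σ[b<=3](γ[h; COUNT(*)→b](σ[h<=4](R)))) → 1
  (S ⋈[f=b] π[b](σ[b<=3](γ[h; COUNT(*)→b](σ[h<=4](R))))) → 1
  (ρ[d/f](π[f](S)) ⋈[d=b] (S ⋈[f=b] π[b](σ[b<=3](γ[h; COUNT(*)→b](σ[h<=4](R)))))) → 1
  π[u,a,f,b,d]((ρ[d/f](π[f](S)) ⋈[d=b] (S ⋈[f=b] π[b](σ[b<=3](γ[h; COUNT(*)→b](σ[h<=4](R))))))) → 1
  π[d,f](π[u,a,f,b,d]((ρ[d/f](π[f](S)) ⋈[d=b] (S ⋈[f=b] π[b](σ[b<=3](γ[h; COUNT(*)→b](σ[h<=4](R)))))))) → 1

E1 and E2 produce the same multiset:
d | f
2 | 2

yes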